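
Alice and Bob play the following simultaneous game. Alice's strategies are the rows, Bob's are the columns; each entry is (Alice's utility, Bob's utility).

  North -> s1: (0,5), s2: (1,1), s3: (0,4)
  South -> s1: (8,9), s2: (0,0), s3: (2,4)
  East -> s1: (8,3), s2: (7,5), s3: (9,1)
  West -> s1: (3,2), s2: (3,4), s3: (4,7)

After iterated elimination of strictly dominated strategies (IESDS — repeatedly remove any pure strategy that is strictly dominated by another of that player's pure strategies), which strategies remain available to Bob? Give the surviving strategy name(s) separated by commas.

Alice's strategy North is strictly dominated by East (s1: 8>0, s2: 7>1, s3: 9>0) and is removed.
Alice's strategy West is strictly dominated by East (s1: 8>3, s2: 7>3, s3: 9>4) and is removed.
For Bob, s1 strictly dominates s3 on the remaining rows (South: 9>4, East: 3>1); eliminate s3.
Among the remaining strategies, none is strictly dominated by another pure strategy of the same player, so the elimination stops.
Surviving strategies — Alice: {South, East}; Bob: {s1, s2}.

s1, s2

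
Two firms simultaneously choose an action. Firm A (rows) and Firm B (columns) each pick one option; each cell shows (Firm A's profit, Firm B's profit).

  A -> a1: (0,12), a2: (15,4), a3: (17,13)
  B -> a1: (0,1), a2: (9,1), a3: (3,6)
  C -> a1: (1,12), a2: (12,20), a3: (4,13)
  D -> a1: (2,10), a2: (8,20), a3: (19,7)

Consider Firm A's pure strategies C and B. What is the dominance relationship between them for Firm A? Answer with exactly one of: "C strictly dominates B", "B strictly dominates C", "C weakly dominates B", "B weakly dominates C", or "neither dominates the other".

Compare C to B across every action of Firm B: a1: 1>0, a2: 12>9, a3: 4>3.
Every comparison favours C, so C strictly dominates B.

C strictly dominates B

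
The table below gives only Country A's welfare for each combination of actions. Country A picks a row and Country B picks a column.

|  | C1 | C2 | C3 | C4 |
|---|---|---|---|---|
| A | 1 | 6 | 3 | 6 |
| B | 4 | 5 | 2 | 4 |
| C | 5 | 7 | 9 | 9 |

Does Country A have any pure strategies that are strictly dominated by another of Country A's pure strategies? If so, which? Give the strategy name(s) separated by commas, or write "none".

A: dominated, since C does at least as well everywhere (C1: 5>1, C2: 7>6, C3: 9>3, C4: 9>6).
B is strictly dominated by C (C1: 5>4, C2: 7>5, C3: 9>2, C4: 9>4).
C is not dominated — it holds its own against A at C1 (5>1); B at C1 (5>4).

A, B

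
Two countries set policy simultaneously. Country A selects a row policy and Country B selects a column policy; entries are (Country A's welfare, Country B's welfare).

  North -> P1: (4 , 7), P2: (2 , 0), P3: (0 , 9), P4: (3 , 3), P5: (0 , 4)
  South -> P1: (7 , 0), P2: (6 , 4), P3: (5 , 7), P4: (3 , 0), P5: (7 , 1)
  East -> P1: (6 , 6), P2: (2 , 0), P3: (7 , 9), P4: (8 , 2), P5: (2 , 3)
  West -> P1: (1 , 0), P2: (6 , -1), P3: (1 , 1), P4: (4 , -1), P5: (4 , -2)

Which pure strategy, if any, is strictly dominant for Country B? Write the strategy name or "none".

P3 vs P1: North: 9>7, South: 7>0, East: 9>6, West: 1>0.
P3 vs P2: North: 9>0, South: 7>4, East: 9>0, West: 1>-1.
P3 vs P4: North: 9>3, South: 7>0, East: 9>2, West: 1>-1.
P3 vs P5: North: 9>4, South: 7>1, East: 9>3, West: 1>-2.
P3 strictly beats every other strategy against every opponent action, so it is strictly dominant.

P3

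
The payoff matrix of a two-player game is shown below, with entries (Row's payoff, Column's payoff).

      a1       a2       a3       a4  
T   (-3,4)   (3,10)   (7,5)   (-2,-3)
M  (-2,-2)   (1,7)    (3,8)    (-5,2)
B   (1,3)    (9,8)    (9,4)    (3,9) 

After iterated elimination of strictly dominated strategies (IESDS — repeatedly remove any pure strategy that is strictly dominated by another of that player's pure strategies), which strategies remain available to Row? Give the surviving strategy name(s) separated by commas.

Row T is eliminated: B beats it against every remaining column (a1: 1>-3, a2: 9>3, a3: 9>7, a4: 3>-2).
For Row, B strictly dominates M on the remaining columns (a1: 1>-2, a2: 9>1, a3: 9>3, a4: 3>-5); eliminate M.
For Column, a2 strictly dominates a1 on the remaining rows (B: 8>3); eliminate a1.
For Column, a4 strictly dominates a2 on the remaining rows (B: 9>8); eliminate a2.
Column's strategy a3 is strictly dominated by a4 (B: 9>4) and is removed.
Among the remaining strategies, none is strictly dominated by another pure strategy of the same player, so the elimination stops.
Surviving strategies — Row: {B}; Column: {a4}.

B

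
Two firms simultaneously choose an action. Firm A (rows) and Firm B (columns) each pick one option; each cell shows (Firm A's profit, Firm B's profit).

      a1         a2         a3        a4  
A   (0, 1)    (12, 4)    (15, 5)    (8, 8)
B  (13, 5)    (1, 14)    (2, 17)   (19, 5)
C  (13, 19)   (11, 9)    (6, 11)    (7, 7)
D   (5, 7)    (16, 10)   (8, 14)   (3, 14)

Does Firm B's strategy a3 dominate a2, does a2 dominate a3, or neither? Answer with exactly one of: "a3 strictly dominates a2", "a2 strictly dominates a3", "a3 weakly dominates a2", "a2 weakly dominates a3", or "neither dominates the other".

a3's payoffs vs a2's, by Firm A's action — A: 5>4, B: 17>14, C: 11>9, D: 14>10.
a3 gives a strictly higher payoff against each choice by Firm A, so a3 strictly dominates a2.

a3 strictly dominates a2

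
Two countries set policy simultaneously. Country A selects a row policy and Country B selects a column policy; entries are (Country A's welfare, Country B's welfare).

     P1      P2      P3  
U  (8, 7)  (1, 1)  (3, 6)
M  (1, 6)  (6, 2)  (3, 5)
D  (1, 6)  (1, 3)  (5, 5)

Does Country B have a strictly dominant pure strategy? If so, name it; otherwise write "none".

P1 vs P2: U: 7>1, M: 6>2, D: 6>3.
P1 vs P3: U: 7>6, M: 6>5, D: 6>5.
P1 strictly beats every other strategy against every opponent action, so it is strictly dominant.

P1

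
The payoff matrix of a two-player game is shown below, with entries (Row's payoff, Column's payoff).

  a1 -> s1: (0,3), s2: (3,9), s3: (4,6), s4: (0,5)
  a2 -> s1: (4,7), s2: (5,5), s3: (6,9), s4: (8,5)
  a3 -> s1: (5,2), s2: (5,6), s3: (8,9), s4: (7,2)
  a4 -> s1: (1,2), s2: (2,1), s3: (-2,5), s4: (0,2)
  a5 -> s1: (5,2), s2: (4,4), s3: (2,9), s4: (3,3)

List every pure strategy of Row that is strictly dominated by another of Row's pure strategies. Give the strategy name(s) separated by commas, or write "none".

a1: dominated, since a2 does at least as well everywhere (s1: 4>0, s2: 5>3, s3: 6>4, s4: 8>0).
a2 is not dominated — it holds its own against a1 at s1 (4>0); a3 at s2 (5=5); a4 at s1 (4>1); a5 at s2 (5>4).
a3: no other strategy beats it everywhere (a1 at s1 (5>0); a2 at s1 (5>4); a4 at s1 (5>1); a5 at s1 (5=5)).
a4 is strictly dominated by a2 (s1: 4>1, s2: 5>2, s3: 6>-2, s4: 8>0).
Nothing dominates a5: a1 at s1 (5>0); a2 at s1 (5>4); a3 at s1 (5=5); a4 at s1 (5>1).

a1, a4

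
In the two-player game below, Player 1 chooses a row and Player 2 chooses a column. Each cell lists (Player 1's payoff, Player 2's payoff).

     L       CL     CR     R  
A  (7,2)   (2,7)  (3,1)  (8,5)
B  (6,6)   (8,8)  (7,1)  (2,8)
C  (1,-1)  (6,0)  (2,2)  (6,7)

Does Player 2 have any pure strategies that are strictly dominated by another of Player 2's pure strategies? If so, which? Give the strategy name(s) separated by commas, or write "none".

L, CR

L is strictly dominated by CL (A: 7>2, B: 8>6, C: 0>-1).
CL: no other strategy beats it everywhere (L at A (7>2); CR at A (7>1); R at A (7>5)).
CR is strictly dominated by R (A: 5>1, B: 8>1, C: 7>2).
R: no other strategy beats it everywhere (L at A (5>2); CL at B (8=8); CR at A (5>1)).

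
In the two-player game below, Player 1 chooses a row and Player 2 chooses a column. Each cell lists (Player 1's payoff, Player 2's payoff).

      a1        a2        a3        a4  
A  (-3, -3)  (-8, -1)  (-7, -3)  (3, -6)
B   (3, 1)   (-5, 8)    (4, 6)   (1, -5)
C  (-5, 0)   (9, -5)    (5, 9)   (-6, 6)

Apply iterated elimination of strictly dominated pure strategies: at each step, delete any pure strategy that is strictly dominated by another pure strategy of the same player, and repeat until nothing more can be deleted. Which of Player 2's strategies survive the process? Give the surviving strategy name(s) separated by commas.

For Player 2, a3 strictly dominates a4 on the remaining rows (A: -3>-6, B: 6>-5, C: 9>6); eliminate a4.
Player 1's strategy A is strictly dominated by B (a1: 3>-3, a2: -5>-8, a3: 4>-7) and is removed.
Player 2's strategy a1 is strictly dominated by a3 (B: 6>1, C: 9>0) and is removed.
Player 1's strategy B is strictly dominated by C (a2: 9>-5, a3: 5>4) and is removed.
Column a2 is eliminated: a3 beats it against every remaining row (C: 9>-5).
Among the remaining strategies, none is strictly dominated by another pure strategy of the same player, so the elimination stops.
Surviving strategies — Player 1: {C}; Player 2: {a3}.

a3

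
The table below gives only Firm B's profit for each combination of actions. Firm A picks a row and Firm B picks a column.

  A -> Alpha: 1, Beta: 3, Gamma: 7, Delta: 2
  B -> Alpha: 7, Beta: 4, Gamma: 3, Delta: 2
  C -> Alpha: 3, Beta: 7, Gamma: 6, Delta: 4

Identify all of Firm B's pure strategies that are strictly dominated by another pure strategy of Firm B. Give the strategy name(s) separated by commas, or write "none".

Delta

Nothing dominates Alpha: Beta at B (7>4); Gamma at B (7>3); Delta at B (7>2).
Nothing dominates Beta: Alpha at A (3>1); Gamma at B (4>3); Delta at A (3>2).
Gamma: no other strategy beats it everywhere (Alpha at A (7>1); Beta at A (7>3); Delta at A (7>2)).
Delta is strictly dominated by Beta (A: 3>2, B: 4>2, C: 7>4).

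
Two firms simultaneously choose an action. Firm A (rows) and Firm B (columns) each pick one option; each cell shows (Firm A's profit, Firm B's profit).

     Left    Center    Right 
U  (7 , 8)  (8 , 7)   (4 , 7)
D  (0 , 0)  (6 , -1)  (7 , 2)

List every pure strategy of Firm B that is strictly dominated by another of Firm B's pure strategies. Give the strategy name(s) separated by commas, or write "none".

Center

Left: no other strategy beats it everywhere (Center at U (8>7); Right at U (8>7)).
Left strictly dominates Center — U: 8>7, D: 0>-1.
Right: no other strategy beats it everywhere (Left at D (2>0); Center at U (7=7)).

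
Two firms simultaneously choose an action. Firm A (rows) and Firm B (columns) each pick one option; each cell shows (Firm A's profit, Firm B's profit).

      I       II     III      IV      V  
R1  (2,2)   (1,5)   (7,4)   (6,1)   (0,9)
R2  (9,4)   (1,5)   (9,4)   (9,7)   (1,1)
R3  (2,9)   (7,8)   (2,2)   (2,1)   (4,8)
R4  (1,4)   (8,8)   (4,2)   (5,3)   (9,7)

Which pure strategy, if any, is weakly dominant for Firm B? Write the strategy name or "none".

none

I fails to dominate II at R1 (2<5).
II fails to dominate I at R3 (8<9).
III fails to dominate I at R3 (2<9).
IV fails to dominate I at R1 (1<2).
V fails to dominate I at R2 (1<4).
No single strategy dominates all the others.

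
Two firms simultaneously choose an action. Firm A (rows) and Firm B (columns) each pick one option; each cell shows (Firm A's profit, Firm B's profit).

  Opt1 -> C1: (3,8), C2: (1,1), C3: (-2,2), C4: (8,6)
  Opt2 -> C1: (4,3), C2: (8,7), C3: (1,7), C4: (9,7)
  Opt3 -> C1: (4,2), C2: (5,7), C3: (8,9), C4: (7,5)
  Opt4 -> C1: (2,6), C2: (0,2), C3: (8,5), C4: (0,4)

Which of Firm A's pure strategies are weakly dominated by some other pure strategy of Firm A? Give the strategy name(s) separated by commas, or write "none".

Opt1: dominated, since Opt2 does at least as well everywhere (C1: 4>3, C2: 8>1, C3: 1>-2, C4: 9>8).
Nothing dominates Opt2: Opt1 at C1 (4>3); Opt3 at C2 (8>5); Opt4 at C1 (4>2).
Nothing dominates Opt3: Opt1 at C1 (4>3); Opt2 at C3 (8>1); Opt4 at C1 (4>2).
Opt3 weakly dominates Opt4 — C1: 4>2, C2: 5>0, C3: 8=8, C4: 7>0.

Opt1, Opt4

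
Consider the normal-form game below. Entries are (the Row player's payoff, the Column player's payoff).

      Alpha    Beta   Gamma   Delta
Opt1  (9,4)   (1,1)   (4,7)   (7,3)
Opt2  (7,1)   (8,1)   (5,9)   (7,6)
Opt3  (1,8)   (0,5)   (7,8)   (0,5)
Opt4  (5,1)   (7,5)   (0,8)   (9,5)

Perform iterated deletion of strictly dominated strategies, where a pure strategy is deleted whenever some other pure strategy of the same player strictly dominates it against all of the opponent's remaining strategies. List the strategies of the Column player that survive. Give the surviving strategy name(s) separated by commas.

Column Beta is eliminated: Gamma beats it against every remaining row (Opt1: 7>1, Opt2: 9>1, Opt3: 8>5, Opt4: 8>5).
The Column player's strategy Delta is strictly dominated by Gamma (Opt1: 7>3, Opt2: 9>6, Opt3: 8>5, Opt4: 8>5) and is removed.
Row Opt4 is eliminated: Opt1 beats it against every remaining column (Alpha: 9>5, Gamma: 4>0).
Among the remaining strategies, none is strictly dominated by another pure strategy of the same player, so the elimination stops.
Surviving strategies — the Row player: {Opt1, Opt2, Opt3}; the Column player: {Alpha, Gamma}.

Alpha, Gamma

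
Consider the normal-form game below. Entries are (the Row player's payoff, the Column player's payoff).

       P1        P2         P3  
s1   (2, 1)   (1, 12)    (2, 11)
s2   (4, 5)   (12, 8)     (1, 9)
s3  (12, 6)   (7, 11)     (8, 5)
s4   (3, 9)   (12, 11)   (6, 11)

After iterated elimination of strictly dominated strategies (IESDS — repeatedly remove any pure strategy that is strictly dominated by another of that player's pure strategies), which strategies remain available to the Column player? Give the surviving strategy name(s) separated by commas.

P2, P3

The Row player's strategy s1 is strictly dominated by s3 (P1: 12>2, P2: 7>1, P3: 8>2) and is removed.
For the Column player, P2 strictly dominates P1 on the remaining rows (s2: 8>5, s3: 11>6, s4: 11>9); eliminate P1.
Among the remaining strategies, none is strictly dominated by another pure strategy of the same player, so the elimination stops.
Surviving strategies — the Row player: {s2, s3, s4}; the Column player: {P2, P3}.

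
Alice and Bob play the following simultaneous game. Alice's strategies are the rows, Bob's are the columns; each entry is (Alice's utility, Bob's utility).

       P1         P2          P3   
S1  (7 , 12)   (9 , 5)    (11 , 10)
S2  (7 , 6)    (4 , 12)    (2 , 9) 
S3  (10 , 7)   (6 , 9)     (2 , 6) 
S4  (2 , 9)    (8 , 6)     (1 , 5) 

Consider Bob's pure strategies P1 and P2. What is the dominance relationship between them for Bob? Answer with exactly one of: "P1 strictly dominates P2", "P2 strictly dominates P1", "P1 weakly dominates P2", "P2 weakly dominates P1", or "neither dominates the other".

neither dominates the other

Compare P1 to P2 across each opponent action: S1: 12>5, S2: 6<12, S3: 7<9, S4: 9>6.
P1 does better at S1, S4 but worse at S2, S3; neither strategy dominates the other.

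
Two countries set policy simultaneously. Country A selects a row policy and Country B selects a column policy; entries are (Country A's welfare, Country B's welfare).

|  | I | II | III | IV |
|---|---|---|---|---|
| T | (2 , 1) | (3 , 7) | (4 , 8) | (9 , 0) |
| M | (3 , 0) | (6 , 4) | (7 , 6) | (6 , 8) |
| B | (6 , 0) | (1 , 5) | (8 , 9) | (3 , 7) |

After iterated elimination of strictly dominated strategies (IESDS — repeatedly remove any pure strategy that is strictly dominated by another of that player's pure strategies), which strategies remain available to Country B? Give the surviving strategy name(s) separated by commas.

Country B's strategy I is strictly dominated by II (T: 7>1, M: 4>0, B: 5>0) and is removed.
Country B's strategy II is strictly dominated by III (T: 8>7, M: 6>4, B: 9>5) and is removed.
Among the remaining strategies, none is strictly dominated by another pure strategy of the same player, so the elimination stops.
Surviving strategies — Country A: {T, M, B}; Country B: {III, IV}.

III, IV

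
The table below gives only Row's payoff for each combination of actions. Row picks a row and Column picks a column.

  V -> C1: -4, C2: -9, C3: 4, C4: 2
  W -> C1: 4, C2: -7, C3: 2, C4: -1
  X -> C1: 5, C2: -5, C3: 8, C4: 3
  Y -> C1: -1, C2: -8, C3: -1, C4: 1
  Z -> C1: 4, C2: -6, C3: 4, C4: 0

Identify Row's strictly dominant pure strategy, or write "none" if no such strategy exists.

X

X vs V: C1: 5>-4, C2: -5>-9, C3: 8>4, C4: 3>2.
X vs W: C1: 5>4, C2: -5>-7, C3: 8>2, C4: 3>-1.
X vs Y: C1: 5>-1, C2: -5>-8, C3: 8>-1, C4: 3>1.
X vs Z: C1: 5>4, C2: -5>-6, C3: 8>4, C4: 3>0.
X strictly beats every other strategy against every opponent action, so it is strictly dominant.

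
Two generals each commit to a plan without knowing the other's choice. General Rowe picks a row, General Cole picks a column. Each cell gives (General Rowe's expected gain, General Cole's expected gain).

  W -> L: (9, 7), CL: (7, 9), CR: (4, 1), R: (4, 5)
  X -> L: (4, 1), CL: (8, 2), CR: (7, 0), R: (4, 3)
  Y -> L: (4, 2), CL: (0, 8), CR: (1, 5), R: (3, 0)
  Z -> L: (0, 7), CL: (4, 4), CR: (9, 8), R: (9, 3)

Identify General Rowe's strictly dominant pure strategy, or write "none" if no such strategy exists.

W fails to dominate X at CL (7<8).
X fails to dominate W at L (4<9).
Y fails to dominate W at L (4<9).
Z fails to dominate W at L (0<9).
No single strategy dominates all the others.

none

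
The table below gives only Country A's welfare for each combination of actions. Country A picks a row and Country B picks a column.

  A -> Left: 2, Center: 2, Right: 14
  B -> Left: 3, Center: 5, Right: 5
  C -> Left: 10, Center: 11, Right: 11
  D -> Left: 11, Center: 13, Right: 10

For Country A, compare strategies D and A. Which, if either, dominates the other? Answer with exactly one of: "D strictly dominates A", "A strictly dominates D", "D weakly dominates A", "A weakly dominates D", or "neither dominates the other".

neither dominates the other

Compare D to A across each opponent action: Left: 11>2, Center: 13>2, Right: 10<14.
D does better at Left, Center but worse at Right; neither strategy dominates the other.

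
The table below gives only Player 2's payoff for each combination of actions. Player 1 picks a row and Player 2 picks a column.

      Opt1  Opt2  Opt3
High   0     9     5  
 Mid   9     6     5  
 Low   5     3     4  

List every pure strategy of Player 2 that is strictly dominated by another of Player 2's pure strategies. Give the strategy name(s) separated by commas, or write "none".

none

Opt1 is not dominated — it holds its own against Opt2 at Mid (9>6); Opt3 at Mid (9>5).
Opt2 is not dominated — it holds its own against Opt1 at High (9>0); Opt3 at High (9>5).
Opt3: no other strategy beats it everywhere (Opt1 at High (5>0); Opt2 at Low (4>3)).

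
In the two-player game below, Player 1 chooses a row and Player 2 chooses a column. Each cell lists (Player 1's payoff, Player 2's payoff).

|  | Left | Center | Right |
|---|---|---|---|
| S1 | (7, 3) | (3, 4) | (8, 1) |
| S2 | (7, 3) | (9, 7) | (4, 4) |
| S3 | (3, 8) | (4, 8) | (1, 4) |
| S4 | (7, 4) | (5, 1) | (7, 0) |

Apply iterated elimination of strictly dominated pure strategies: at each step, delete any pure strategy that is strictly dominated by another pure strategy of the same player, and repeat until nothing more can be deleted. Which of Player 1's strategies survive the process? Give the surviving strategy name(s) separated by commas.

Row S3 is eliminated: S2 beats it against every remaining column (Left: 7>3, Center: 9>4, Right: 4>1).
Column Right is eliminated: Center beats it against every remaining row (S1: 4>1, S2: 7>4, S4: 1>0).
Among the remaining strategies, none is strictly dominated by another pure strategy of the same player, so the elimination stops.
Surviving strategies — Player 1: {S1, S2, S4}; Player 2: {Left, Center}.

S1, S2, S4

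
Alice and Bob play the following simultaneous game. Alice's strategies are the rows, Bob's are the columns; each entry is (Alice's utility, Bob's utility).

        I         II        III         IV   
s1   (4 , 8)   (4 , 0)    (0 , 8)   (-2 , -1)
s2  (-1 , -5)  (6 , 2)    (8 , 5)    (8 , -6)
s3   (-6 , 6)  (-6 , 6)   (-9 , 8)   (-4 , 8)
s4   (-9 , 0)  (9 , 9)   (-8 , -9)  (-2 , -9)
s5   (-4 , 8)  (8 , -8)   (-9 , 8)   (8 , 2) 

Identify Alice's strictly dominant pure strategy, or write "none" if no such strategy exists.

s1 fails to dominate s2 at II (4<6).
s2 fails to dominate s1 at I (-1<4).
s3 fails to dominate s1 at I (-6<4).
s4 fails to dominate s1 at I (-9<4).
s5 fails to dominate s1 at I (-4<4).
No single strategy dominates all the others.

none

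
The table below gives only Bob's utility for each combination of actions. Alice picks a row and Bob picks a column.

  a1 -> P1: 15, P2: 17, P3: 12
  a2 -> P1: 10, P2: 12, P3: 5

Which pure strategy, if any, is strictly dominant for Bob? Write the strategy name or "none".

P2

P2 vs P1: a1: 17>15, a2: 12>10.
P2 vs P3: a1: 17>12, a2: 12>5.
P2 strictly beats every other strategy against every opponent action, so it is strictly dominant.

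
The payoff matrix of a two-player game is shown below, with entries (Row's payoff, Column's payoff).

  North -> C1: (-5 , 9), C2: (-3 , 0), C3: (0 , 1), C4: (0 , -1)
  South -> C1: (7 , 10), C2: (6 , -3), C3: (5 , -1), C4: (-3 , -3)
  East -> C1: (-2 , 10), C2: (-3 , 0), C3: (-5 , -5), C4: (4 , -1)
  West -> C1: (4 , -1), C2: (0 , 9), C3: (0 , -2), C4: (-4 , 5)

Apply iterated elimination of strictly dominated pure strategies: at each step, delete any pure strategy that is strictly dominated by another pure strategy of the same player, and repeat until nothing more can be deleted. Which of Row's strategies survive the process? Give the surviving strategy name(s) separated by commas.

Row's strategy West is strictly dominated by South (C1: 7>4, C2: 6>0, C3: 5>0, C4: -3>-4) and is removed.
Column's strategy C2 is strictly dominated by C1 (North: 9>0, South: 10>-3, East: 10>0) and is removed.
For Column, C1 strictly dominates C3 on the remaining rows (North: 9>1, South: 10>-1, East: 10>-5); eliminate C3.
For Row, East strictly dominates North on the remaining columns (C1: -2>-5, C4: 4>0); eliminate North.
Column's strategy C4 is strictly dominated by C1 (South: 10>-3, East: 10>-1) and is removed.
Row East is eliminated: South beats it against every remaining column (C1: 7>-2).
Among the remaining strategies, none is strictly dominated by another pure strategy of the same player, so the elimination stops.
Surviving strategies — Row: {South}; Column: {C1}.

South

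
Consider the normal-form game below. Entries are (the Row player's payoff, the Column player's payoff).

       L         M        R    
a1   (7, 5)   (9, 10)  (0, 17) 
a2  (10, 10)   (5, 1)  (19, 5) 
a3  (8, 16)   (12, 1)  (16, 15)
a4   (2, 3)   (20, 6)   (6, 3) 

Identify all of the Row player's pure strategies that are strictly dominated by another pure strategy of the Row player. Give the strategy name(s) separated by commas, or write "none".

a1: dominated, since a3 does at least as well everywhere (L: 8>7, M: 12>9, R: 16>0).
Nothing dominates a2: a1 at L (10>7); a3 at L (10>8); a4 at L (10>2).
a3 is not dominated — it holds its own against a1 at L (8>7); a2 at M (12>5); a4 at L (8>2).
a4: no other strategy beats it everywhere (a1 at M (20>9); a2 at M (20>5); a3 at M (20>12)).

a1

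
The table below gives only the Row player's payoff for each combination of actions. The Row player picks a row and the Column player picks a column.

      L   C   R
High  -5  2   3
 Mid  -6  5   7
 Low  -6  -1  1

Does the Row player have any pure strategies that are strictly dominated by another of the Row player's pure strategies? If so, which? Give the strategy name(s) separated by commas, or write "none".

Low

Nothing dominates High: Mid at L (-5>-6); Low at L (-5>-6).
Mid is not dominated — it holds its own against High at C (5>2); Low at L (-6=-6).
Low is strictly dominated by High (L: -5>-6, C: 2>-1, R: 3>1).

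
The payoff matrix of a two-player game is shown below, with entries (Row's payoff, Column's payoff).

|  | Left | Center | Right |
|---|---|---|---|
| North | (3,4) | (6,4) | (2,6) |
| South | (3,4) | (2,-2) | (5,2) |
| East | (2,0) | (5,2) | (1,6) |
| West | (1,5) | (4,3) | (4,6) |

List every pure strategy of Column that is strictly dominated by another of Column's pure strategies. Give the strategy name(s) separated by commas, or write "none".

Left is not dominated — it holds its own against Center at North (4=4); Right at South (4>2).
Center is strictly dominated by Right (North: 6>4, South: 2>-2, East: 6>2, West: 6>3).
Nothing dominates Right: Left at North (6>4); Center at North (6>4).

Center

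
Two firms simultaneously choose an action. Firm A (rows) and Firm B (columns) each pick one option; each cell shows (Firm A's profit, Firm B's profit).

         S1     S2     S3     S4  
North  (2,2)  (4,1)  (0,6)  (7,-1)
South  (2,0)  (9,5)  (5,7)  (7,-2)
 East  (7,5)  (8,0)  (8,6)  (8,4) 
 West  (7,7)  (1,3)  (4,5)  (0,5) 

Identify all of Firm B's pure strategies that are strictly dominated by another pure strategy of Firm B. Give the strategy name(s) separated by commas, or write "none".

S1: no other strategy beats it everywhere (S2 at North (2>1); S3 at West (7>5); S4 at North (2>-1)).
S2: dominated, since S3 does at least as well everywhere (North: 6>1, South: 7>5, East: 6>0, West: 5>3).
Nothing dominates S3: S1 at North (6>2); S2 at North (6>1); S4 at North (6>-1).
S4: dominated, since S1 does at least as well everywhere (North: 2>-1, South: 0>-2, East: 5>4, West: 7>5).

S2, S4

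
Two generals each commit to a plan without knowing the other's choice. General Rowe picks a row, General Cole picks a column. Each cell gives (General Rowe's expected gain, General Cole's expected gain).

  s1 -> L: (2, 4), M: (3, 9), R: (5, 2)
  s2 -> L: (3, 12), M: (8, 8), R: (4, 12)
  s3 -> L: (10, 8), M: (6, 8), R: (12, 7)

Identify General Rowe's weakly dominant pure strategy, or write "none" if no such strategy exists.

none

s1 fails to dominate s2 at L (2<3).
s2 fails to dominate s1 at R (4<5).
s3 fails to dominate s2 at M (6<8).
No single strategy dominates all the others.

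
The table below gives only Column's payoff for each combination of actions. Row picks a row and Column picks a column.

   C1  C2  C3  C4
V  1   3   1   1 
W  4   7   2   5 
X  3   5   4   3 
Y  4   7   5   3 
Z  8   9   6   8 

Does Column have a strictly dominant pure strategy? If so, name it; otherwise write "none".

C2

C2 vs C1: V: 3>1, W: 7>4, X: 5>3, Y: 7>4, Z: 9>8.
C2 vs C3: V: 3>1, W: 7>2, X: 5>4, Y: 7>5, Z: 9>6.
C2 vs C4: V: 3>1, W: 7>5, X: 5>3, Y: 7>3, Z: 9>8.
C2 strictly beats every other strategy against every opponent action, so it is strictly dominant.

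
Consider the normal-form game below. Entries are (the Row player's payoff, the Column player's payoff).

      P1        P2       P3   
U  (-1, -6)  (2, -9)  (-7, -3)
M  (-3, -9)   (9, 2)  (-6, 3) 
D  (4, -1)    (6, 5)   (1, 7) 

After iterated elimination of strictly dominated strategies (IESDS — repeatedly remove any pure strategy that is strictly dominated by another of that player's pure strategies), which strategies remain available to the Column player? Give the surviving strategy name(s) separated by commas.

P3

The Row player's strategy U is strictly dominated by D (P1: 4>-1, P2: 6>2, P3: 1>-7) and is removed.
The Column player's strategy P1 is strictly dominated by P2 (M: 2>-9, D: 5>-1) and is removed.
The Column player's strategy P2 is strictly dominated by P3 (M: 3>2, D: 7>5) and is removed.
The Row player's strategy M is strictly dominated by D (P3: 1>-6) and is removed.
Among the remaining strategies, none is strictly dominated by another pure strategy of the same player, so the elimination stops.
Surviving strategies — the Row player: {D}; the Column player: {P3}.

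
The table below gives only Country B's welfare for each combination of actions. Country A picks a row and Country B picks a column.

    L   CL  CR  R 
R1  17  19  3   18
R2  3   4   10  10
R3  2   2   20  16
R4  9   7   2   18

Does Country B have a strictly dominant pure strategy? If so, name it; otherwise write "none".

L fails to dominate CL at R1 (17<19).
CL fails to dominate L at R3 (2=2).
CR fails to dominate L at R1 (3<17).
R fails to dominate CL at R1 (18<19).
No single strategy dominates all the others.

none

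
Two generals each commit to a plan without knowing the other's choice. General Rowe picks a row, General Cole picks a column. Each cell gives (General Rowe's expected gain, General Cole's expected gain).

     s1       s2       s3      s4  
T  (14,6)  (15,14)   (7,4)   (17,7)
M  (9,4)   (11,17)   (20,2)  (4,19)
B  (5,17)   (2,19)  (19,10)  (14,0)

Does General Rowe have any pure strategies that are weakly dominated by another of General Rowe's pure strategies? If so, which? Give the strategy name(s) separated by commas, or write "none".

none

T: no other strategy beats it everywhere (M at s1 (14>9); B at s1 (14>5)).
M is not dominated — it holds its own against T at s3 (20>7); B at s1 (9>5).
B is not dominated — it holds its own against T at s3 (19>7); M at s4 (14>4).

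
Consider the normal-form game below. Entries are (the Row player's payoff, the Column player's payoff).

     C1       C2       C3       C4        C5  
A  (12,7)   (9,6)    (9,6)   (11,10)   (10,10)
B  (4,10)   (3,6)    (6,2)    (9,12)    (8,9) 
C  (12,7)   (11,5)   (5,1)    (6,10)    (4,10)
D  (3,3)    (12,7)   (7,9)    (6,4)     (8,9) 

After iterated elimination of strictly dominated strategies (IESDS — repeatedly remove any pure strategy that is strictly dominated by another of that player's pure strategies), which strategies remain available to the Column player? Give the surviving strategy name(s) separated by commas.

For the Row player, A strictly dominates B on the remaining columns (C1: 12>4, C2: 9>3, C3: 9>6, C4: 11>9, C5: 10>8); eliminate B.
Column C1 is eliminated: C4 beats it against every remaining row (A: 10>7, C: 10>7, D: 4>3).
The Column player's strategy C2 is strictly dominated by C5 (A: 10>6, C: 10>5, D: 9>7) and is removed.
Row C is eliminated: A beats it against every remaining column (C3: 9>5, C4: 11>6, C5: 10>4).
Row D is eliminated: A beats it against every remaining column (C3: 9>7, C4: 11>6, C5: 10>8).
For the Column player, C4 strictly dominates C3 on the remaining rows (A: 10>6); eliminate C3.
Among the remaining strategies, none is strictly dominated by another pure strategy of the same player, so the elimination stops.
Surviving strategies — the Row player: {A}; the Column player: {C4, C5}.

C4, C5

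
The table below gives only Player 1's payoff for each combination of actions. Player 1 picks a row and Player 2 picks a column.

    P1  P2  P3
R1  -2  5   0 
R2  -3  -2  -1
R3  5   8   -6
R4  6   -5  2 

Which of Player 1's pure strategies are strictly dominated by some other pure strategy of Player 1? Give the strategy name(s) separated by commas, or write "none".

Nothing dominates R1: R2 at P1 (-2>-3); R3 at P3 (0>-6); R4 at P2 (5>-5).
R1 strictly dominates R2 — P1: -2>-3, P2: 5>-2, P3: 0>-1.
R3 is not dominated — it holds its own against R1 at P1 (5>-2); R2 at P1 (5>-3); R4 at P2 (8>-5).
Nothing dominates R4: R1 at P1 (6>-2); R2 at P1 (6>-3); R3 at P1 (6>5).

R2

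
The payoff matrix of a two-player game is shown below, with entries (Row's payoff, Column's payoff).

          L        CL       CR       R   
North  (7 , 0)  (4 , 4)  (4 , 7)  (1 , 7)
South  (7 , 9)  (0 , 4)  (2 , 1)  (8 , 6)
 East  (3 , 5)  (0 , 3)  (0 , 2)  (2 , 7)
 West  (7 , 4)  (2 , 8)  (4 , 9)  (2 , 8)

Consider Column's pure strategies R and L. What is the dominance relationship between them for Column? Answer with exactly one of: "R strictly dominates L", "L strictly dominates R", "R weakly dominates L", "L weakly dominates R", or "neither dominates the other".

R's payoffs vs L's, by Row's action — North: 7>0, South: 6<9, East: 7>5, West: 8>4.
R does better at North, East, West but worse at South; neither strategy dominates the other.

neither dominates the other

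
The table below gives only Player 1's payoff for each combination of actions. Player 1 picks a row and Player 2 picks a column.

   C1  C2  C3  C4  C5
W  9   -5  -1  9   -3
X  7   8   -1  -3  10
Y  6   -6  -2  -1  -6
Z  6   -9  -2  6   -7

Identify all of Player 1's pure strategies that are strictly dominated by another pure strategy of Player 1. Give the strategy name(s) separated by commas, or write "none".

Y, Z

W is not dominated — it holds its own against X at C1 (9>7); Y at C1 (9>6); Z at C1 (9>6).
Nothing dominates X: W at C2 (8>-5); Y at C1 (7>6); Z at C1 (7>6).
Y: dominated, since W does at least as well everywhere (C1: 9>6, C2: -5>-6, C3: -1>-2, C4: 9>-1, C5: -3>-6).
W strictly dominates Z — C1: 9>6, C2: -5>-9, C3: -1>-2, C4: 9>6, C5: -3>-7.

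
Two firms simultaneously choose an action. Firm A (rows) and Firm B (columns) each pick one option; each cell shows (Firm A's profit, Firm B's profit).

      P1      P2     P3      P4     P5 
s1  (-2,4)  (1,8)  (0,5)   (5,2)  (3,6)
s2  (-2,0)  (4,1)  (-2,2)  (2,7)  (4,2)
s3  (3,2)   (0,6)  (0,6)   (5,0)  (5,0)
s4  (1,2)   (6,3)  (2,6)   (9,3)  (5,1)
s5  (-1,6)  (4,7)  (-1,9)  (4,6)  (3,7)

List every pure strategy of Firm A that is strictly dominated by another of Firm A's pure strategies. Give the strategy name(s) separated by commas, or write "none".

s1, s2, s5

s1: dominated, since s4 does at least as well everywhere (P1: 1>-2, P2: 6>1, P3: 2>0, P4: 9>5, P5: 5>3).
s4 strictly dominates s2 — P1: 1>-2, P2: 6>4, P3: 2>-2, P4: 9>2, P5: 5>4.
s3 is not dominated — it holds its own against s1 at P1 (3>-2); s2 at P1 (3>-2); s4 at P1 (3>1); s5 at P1 (3>-1).
Nothing dominates s4: s1 at P1 (1>-2); s2 at P1 (1>-2); s3 at P2 (6>0); s5 at P1 (1>-1).
s4 strictly dominates s5 — P1: 1>-1, P2: 6>4, P3: 2>-1, P4: 9>4, P5: 5>3.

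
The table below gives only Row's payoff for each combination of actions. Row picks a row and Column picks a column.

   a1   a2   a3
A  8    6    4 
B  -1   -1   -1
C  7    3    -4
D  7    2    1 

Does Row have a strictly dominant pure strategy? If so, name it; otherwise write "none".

A vs B: a1: 8>-1, a2: 6>-1, a3: 4>-1.
A vs C: a1: 8>7, a2: 6>3, a3: 4>-4.
A vs D: a1: 8>7, a2: 6>2, a3: 4>1.
A strictly beats every other strategy against every opponent action, so it is strictly dominant.

A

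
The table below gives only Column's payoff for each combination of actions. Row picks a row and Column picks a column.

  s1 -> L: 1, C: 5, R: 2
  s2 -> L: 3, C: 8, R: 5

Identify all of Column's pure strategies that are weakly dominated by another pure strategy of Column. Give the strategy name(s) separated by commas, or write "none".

L, R

L: dominated, since C does at least as well everywhere (s1: 5>1, s2: 8>3).
C is not dominated — it holds its own against L at s1 (5>1); R at s1 (5>2).
R: dominated, since C does at least as well everywhere (s1: 5>2, s2: 8>5).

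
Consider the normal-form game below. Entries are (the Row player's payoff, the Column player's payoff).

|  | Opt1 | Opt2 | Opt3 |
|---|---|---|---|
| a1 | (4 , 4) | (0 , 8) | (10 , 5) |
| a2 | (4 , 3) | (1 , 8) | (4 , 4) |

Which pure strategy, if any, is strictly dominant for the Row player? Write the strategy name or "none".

none

a1 fails to dominate a2 at Opt1 (4=4).
a2 fails to dominate a1 at Opt1 (4=4).
No single strategy dominates all the others.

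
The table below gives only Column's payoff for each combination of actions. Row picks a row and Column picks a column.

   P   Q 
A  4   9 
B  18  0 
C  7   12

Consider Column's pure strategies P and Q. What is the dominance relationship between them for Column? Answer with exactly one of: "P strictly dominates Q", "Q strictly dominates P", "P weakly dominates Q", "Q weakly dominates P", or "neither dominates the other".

P's payoffs vs Q's, by Row's action — A: 4<9, B: 18>0, C: 7<12.
P does better at B but worse at A, C; neither strategy dominates the other.

neither dominates the other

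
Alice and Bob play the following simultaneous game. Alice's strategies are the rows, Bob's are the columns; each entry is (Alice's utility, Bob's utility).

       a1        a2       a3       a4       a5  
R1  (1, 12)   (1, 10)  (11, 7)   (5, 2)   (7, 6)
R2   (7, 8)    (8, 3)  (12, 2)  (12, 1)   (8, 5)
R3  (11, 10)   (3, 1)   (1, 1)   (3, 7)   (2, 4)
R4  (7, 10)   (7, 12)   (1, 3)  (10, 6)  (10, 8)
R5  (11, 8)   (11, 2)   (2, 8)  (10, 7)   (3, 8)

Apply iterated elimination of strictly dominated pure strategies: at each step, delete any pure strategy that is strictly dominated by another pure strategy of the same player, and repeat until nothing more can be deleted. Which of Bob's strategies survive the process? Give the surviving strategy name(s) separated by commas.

a1, a2, a3, a5

For Alice, R2 strictly dominates R1 on the remaining columns (a1: 7>1, a2: 8>1, a3: 12>11, a4: 12>5, a5: 8>7); eliminate R1.
Column a4 is eliminated: a1 beats it against every remaining row (R2: 8>1, R3: 10>7, R4: 10>6, R5: 8>7).
Among the remaining strategies, none is strictly dominated by another pure strategy of the same player, so the elimination stops.
Surviving strategies — Alice: {R2, R3, R4, R5}; Bob: {a1, a2, a3, a5}.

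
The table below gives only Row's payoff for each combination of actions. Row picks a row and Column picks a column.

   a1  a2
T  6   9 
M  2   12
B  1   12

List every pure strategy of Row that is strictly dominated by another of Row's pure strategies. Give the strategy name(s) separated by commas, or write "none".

Nothing dominates T: M at a1 (6>2); B at a1 (6>1).
M is not dominated — it holds its own against T at a2 (12>9); B at a1 (2>1).
B is not dominated — it holds its own against T at a2 (12>9); M at a2 (12=12).

none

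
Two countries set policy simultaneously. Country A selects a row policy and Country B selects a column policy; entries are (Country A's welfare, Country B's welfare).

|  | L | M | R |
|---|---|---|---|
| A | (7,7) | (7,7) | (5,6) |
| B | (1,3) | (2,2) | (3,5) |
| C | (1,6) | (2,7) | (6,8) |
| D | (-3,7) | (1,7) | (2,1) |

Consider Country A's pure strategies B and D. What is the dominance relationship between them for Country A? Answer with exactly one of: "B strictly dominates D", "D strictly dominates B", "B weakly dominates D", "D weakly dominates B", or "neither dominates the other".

B strictly dominates D

B's payoffs vs D's, by Country B's action — L: 1>-3, M: 2>1, R: 3>2.
Every comparison favours B, so B strictly dominates D.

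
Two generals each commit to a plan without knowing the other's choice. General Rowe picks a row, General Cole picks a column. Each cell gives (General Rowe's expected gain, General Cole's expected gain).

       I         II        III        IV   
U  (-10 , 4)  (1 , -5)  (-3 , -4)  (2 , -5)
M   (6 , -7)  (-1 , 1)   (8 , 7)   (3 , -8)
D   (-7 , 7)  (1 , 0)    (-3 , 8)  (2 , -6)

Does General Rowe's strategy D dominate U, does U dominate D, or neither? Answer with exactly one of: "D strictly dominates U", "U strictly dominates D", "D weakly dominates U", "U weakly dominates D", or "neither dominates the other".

D weakly dominates U

Compare D to U across each choice by General Cole: I: -7>-10, II: 1=1, III: -3=-3, IV: 2=2.
D is at least as good everywhere and strictly better somewhere (tied only at II, III, IV), so D weakly but not strictly dominates U.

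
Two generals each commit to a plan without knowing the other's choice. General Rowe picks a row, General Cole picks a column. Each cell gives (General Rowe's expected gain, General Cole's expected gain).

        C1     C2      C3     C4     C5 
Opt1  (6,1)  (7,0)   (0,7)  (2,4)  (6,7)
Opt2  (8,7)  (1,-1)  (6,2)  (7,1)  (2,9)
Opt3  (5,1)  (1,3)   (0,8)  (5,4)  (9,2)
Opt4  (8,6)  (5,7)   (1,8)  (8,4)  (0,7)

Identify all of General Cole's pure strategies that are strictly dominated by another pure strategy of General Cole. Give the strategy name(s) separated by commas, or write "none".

C1, C2, C4

C5 strictly dominates C1 — Opt1: 7>1, Opt2: 9>7, Opt3: 2>1, Opt4: 7>6.
C2 is strictly dominated by C3 (Opt1: 7>0, Opt2: 2>-1, Opt3: 8>3, Opt4: 8>7).
Nothing dominates C3: C1 at Opt1 (7>1); C2 at Opt1 (7>0); C4 at Opt1 (7>4); C5 at Opt1 (7=7).
C4: dominated, since C3 does at least as well everywhere (Opt1: 7>4, Opt2: 2>1, Opt3: 8>4, Opt4: 8>4).
C5: no other strategy beats it everywhere (C1 at Opt1 (7>1); C2 at Opt1 (7>0); C3 at Opt1 (7=7); C4 at Opt1 (7>4)).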